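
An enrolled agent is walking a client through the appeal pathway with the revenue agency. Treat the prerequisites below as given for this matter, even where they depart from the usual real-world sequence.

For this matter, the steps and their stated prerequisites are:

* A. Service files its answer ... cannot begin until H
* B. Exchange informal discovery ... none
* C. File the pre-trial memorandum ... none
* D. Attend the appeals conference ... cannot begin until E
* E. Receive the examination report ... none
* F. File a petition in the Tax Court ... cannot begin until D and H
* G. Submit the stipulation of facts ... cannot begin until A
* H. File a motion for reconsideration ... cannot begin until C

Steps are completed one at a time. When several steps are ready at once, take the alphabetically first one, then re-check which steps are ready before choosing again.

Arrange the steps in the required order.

Nothing is required for B, C and E. B has the earlier label → B first.
C and E are both available; C has the earlier label → C.
E and H are both available; E has the earlier label → E.
Now D and H have their prerequisites met. D has the earlier label, so D next.
H needed C, now all done → H.
Ready: A and F. A has the earlier label → A.
Now F and G have their prerequisites met. F has the earlier label, so F next.
Next only G has its prerequisites met → G.

B C E D H A F G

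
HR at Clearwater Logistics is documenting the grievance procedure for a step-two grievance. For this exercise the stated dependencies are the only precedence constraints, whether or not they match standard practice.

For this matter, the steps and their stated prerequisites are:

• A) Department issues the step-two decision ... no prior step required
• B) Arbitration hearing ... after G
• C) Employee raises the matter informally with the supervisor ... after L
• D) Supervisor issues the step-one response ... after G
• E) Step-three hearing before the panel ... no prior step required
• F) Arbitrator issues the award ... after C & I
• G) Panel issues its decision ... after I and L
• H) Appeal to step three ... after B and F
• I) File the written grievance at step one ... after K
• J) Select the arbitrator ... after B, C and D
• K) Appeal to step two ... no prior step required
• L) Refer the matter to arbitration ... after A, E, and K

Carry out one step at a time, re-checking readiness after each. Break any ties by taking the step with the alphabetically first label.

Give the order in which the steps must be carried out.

A → E → K → I → L → C → F → G → B → D → H → J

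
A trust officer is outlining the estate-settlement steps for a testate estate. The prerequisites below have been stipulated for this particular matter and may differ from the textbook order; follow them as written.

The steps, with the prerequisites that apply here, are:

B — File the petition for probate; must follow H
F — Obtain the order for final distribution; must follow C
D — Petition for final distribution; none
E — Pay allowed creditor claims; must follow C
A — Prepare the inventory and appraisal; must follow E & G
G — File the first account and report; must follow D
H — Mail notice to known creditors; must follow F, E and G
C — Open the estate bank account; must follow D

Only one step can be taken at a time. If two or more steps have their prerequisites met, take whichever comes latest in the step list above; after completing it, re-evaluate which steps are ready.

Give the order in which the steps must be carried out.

Only D has no prerequisites, so it is first.
Ready: C and G. C is listed later → C.
Now G, E and F have their prerequisites met. G is listed later, so G next.
E and F are both available; E is listed later → E.
A and F are both available; A is listed later → A.
F is the only step now ready → F.
H is the only step now ready → H.
B needed H, now all done → B.

D, C, G, E, A, F, H, B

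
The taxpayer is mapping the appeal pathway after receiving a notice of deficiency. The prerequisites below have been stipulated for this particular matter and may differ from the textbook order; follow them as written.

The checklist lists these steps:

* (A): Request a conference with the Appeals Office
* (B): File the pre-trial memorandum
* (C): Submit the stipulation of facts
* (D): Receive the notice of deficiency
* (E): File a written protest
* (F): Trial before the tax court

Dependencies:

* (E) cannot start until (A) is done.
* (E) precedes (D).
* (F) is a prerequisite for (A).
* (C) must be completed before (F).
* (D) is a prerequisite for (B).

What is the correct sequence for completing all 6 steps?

(C) has no prerequisites → (C) first.
(F) needed (C), now all done → (F).
(A) needed (F), now all done → (A).
Next only (E) has its prerequisites met → (E).
(D) needed (E), now all done → (D).
(B) needed (D), now all done → (B).

(C) → (F) → (A) → (E) → (D) → (B)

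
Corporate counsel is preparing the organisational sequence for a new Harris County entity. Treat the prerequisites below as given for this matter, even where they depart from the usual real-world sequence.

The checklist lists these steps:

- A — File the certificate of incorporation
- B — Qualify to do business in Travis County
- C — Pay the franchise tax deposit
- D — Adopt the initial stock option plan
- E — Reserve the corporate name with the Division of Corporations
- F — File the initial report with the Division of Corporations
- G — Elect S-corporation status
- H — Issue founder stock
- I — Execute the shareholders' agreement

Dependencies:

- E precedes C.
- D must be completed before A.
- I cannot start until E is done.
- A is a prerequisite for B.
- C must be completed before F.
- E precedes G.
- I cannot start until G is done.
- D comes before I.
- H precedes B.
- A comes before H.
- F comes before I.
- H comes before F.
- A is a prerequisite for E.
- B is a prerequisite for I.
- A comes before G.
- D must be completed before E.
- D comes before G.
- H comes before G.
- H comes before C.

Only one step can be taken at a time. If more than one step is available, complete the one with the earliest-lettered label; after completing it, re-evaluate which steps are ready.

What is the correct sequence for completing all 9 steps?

D has no prerequisites → D first.
A needed D, now all done → A.
E and H are both available; E has the earlier label → E.
Next only H has its prerequisites met → H.
B, C and G are all available; B has the earlier label → B.
Ready: C and G. C has the earlier label → C.
F now also ready, so the ready set is {F, G}; F has the earlier label → F.
G needed A, D, E and H, now all done → G.
I is the only step now ready → I.

D, A, E, H, B, C, F, G, I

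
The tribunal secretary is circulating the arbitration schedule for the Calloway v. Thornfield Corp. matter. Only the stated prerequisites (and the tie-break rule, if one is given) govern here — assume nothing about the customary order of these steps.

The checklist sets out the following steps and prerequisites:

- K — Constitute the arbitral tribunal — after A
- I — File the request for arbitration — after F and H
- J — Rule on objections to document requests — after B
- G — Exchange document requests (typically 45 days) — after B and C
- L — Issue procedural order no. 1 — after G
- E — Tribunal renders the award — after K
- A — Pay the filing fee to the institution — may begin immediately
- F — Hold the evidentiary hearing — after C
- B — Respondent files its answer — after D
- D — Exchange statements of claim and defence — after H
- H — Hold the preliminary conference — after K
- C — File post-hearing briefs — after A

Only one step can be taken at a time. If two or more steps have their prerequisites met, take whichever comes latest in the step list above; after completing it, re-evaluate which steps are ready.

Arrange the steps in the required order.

A has no prerequisites → A first.
Ready: C and K. C is listed later → C.
Now F and K have their prerequisites met. F is listed later, so F next.
Next only K has its prerequisites met → K.
Ready: H and E. H is listed later → H.
Ready: D, E and I. D is listed later → D.
B now also ready, so the ready set is {B, E, I}; B is listed later → B.
Now E, G, J and I have their prerequisites met. E is listed later, so E next.
G, J and I are all available; G is listed later → G.
L now also ready, so the ready set is {L, J, I}; L is listed later → L.
Ready: J and I. J is listed later → J.
Next only I has its prerequisites met → I.

A, C, F, K, H, D, B, E, G, L, J, I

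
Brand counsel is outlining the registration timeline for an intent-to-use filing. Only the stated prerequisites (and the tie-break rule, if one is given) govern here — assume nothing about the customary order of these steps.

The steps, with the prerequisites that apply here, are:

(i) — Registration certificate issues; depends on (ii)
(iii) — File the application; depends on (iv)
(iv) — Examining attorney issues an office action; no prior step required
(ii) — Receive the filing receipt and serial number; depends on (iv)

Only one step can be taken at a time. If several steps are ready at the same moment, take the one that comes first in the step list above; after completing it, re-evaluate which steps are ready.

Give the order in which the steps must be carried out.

(iv) (iii) (ii) (i)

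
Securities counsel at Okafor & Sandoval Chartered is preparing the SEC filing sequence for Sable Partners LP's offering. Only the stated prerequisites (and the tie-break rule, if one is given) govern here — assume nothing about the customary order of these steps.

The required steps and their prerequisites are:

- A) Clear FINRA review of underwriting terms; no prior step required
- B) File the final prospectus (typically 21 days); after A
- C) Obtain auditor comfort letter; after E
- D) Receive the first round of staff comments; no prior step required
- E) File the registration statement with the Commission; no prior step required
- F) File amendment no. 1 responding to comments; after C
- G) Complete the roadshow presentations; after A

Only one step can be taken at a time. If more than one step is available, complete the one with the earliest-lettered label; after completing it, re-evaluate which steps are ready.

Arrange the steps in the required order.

A, B, D, E, C, F, G

Nothing is required for A, D and E. A has the earlier label → A first.
B, D, E and G are all available; B has the earlier label → B.
D, E and G are all available; D has the earlier label → D.
Now E and G have their prerequisites met. E has the earlier label, so E next.
C now also ready, so the ready set is {C, G}; C has the earlier label → C.
Ready: F and G. F has the earlier label → F.
G is the only step now ready → G.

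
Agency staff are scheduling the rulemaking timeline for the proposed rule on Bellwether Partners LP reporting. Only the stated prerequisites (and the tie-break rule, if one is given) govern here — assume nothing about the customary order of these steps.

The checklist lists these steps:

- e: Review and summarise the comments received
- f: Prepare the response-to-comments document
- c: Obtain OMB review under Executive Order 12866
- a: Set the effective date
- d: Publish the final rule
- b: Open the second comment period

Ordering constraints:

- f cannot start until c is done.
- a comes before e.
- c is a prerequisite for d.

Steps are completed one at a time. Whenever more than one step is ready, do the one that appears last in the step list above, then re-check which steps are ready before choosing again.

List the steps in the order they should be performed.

Nothing is required for b, a and c. b is listed later → b first.
Now a and c have their prerequisites met. a is listed later, so a next.
e now also ready, so the ready set is {c, e}; c is listed later → c.
d, f and e are all available; d is listed later → d.
Now f and e have their prerequisites met. f is listed later, so f next.
e is the only step now ready → e.

b, a, c, d, f, e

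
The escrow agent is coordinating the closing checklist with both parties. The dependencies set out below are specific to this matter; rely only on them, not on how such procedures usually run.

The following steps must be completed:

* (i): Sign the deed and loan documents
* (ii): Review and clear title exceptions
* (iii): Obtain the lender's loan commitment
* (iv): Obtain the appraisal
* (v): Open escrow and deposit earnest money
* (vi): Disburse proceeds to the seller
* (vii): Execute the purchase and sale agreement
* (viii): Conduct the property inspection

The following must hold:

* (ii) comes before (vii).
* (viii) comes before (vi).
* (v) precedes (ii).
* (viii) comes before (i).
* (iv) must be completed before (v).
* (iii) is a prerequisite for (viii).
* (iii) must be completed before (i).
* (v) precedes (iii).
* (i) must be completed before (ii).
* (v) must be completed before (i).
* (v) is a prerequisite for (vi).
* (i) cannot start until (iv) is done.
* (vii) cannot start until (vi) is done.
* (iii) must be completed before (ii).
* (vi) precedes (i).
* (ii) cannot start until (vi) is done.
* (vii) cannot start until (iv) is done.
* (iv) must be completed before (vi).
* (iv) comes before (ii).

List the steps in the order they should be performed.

(iv), (v), (iii), (viii), (vi), (i), (ii), (vii)

(iv) is the only step with nothing outstanding, so it goes first.
(v) needed (iv), now all done → (v).
Next only (iii) has its prerequisites met → (iii).
(viii) needed (iii), now all done → (viii).
That leaves (vi) as the only ready step → (vi).
(i) needed (iii), (iv), (v), (vi) and (viii), now all done → (i).
(ii) needed (i), (iii), (iv), (v) and (vi), now all done → (ii).
(vii) needed (ii), (iv) and (vi), now all done → (vii).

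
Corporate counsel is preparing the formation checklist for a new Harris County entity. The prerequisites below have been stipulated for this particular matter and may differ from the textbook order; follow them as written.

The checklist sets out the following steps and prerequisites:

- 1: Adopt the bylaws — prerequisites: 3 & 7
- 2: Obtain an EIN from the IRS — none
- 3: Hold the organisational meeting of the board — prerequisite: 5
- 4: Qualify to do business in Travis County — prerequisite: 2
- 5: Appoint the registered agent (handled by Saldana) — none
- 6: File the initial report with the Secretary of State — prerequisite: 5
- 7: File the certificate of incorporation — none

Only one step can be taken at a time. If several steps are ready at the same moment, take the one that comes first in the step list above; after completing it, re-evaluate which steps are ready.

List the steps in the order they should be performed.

Nothing is required for 2, 5 and 7. 2 is listed earlier → 2 first.
4 now also ready, so the ready set is {4, 5, 7}; 4 is listed earlier → 4.
Ready: 5 and 7. 5 is listed earlier → 5.
3, 6 and 7 are all available; 3 is listed earlier → 3.
Ready: 6 and 7. 6 is listed earlier → 6.
Next only 7 has its prerequisites met → 7.
1 is the only step now ready → 1.

2 4 5 3 6 7 1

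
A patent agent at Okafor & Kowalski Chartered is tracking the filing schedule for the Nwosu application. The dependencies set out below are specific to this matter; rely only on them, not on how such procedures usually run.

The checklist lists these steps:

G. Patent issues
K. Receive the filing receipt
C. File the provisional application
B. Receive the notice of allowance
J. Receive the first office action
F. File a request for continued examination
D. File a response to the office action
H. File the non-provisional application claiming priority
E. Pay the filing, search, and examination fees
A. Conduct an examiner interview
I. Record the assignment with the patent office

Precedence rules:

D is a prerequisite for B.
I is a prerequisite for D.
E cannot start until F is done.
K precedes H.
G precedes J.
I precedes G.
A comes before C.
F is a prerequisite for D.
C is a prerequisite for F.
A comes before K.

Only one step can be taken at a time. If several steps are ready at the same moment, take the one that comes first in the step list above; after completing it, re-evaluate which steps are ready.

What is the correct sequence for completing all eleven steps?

A K C F H E I G J D B

A and I have no prerequisites; A is listed earlier, so A is first.
K, C and I are all available; K is listed earlier → K.
Now C, H and I have their prerequisites met. C is listed earlier, so C next.
Ready: F, H and I. F is listed earlier → F.
E now also ready, so the ready set is {H, E, I}; H is listed earlier → H.
E and I are both available; E is listed earlier → E.
That leaves I as the only ready step → I.
G and D are both available; G is listed earlier → G.
J now also ready, so the ready set is {J, D}; J is listed earlier → J.
Next only D has its prerequisites met → D.
B needed D, now all done → B.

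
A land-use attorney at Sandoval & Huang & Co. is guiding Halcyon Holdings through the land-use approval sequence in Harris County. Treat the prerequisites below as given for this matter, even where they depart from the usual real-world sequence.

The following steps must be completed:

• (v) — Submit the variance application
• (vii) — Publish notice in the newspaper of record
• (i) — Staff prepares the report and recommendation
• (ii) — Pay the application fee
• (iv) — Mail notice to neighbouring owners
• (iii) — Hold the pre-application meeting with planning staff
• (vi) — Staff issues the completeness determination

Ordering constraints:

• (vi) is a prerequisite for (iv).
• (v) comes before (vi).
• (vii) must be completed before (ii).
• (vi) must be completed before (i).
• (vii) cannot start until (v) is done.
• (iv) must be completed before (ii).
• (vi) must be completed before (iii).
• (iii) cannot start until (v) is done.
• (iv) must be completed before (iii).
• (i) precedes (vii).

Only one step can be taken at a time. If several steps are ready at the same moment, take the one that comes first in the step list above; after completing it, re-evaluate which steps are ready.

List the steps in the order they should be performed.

(v) → (vi) → (i) → (vii) → (iv) → (ii) → (iii)

(v) is the only step with nothing outstanding, so it goes first.
(vi) is the only step now ready → (vi).
Now (i) and (iv) have their prerequisites met. (i) is listed earlier, so (i) next.
Now (vii) and (iv) have their prerequisites met. (vii) is listed earlier, so (vii) next.
(iv) is the only step now ready → (iv).
Ready: (ii) and (iii). (ii) is listed earlier → (ii).
(iii) needed (v), (iv) and (vi), now all done → (iii).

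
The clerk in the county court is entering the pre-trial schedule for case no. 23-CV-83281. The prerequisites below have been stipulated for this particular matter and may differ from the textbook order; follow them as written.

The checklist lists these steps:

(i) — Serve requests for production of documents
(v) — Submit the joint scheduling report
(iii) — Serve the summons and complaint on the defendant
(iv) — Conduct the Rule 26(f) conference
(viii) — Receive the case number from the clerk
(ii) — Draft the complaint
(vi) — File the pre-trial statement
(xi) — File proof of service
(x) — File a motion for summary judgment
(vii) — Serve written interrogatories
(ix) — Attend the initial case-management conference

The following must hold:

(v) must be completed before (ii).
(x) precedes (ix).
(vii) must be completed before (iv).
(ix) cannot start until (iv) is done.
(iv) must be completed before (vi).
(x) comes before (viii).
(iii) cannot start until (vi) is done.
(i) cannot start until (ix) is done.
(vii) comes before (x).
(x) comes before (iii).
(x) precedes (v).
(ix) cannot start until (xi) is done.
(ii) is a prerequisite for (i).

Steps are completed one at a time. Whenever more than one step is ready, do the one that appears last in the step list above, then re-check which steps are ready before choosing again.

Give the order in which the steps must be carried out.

(vii) → (x) → (xi) → (viii) → (iv) → (ix) → (vi) → (iii) → (v) → (ii) → (i)

Nothing is required for (vii) and (xi). (vii) is listed later → (vii) first.
Now (x), (xi) and (iv) have their prerequisites met. (x) is listed later, so (x) next.
(xi), (viii), (iv) and (v) are all available; (xi) is listed later → (xi).
(viii), (iv) and (v) are all available; (viii) is listed later → (viii).
Ready: (iv) and (v). (iv) is listed later → (iv).
(ix) and (vi) now also ready, so the ready set is {(ix), (vi), (v)}; (ix) is listed later → (ix).
(vi) and (v) are both available; (vi) is listed later → (vi).
Now (iii) and (v) have their prerequisites met. (iii) is listed later, so (iii) next.
That leaves (v) as the only ready step → (v).
Next only (ii) has its prerequisites met → (ii).
Next only (i) has its prerequisites met → (i).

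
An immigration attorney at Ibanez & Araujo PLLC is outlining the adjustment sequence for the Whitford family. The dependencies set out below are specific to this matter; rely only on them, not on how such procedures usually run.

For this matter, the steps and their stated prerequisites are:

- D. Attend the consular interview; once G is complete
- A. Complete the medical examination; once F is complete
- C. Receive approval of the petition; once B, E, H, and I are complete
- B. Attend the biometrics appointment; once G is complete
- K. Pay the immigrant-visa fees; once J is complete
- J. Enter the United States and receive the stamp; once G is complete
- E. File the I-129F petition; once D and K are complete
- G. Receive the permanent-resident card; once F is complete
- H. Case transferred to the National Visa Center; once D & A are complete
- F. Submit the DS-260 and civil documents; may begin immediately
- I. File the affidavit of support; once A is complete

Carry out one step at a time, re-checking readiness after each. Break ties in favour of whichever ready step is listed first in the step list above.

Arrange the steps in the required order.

F is the only step with nothing outstanding, so it goes first.
Now A and G have their prerequisites met. A is listed earlier, so A next.
I now also ready, so the ready set is {G, I}; G is listed earlier → G.
Ready: D, B, J and I. D is listed earlier → D.
B, J, H and I are all available; B is listed earlier → B.
Ready: J, H and I. J is listed earlier → J.
Ready: K, H and I. K is listed earlier → K.
Now E, H and I have their prerequisites met. E is listed earlier, so E next.
H and I are both available; H is listed earlier → H.
I is the only step now ready → I.
C needed B, E, H and I, now all done → C.

F A G D B J K E H I C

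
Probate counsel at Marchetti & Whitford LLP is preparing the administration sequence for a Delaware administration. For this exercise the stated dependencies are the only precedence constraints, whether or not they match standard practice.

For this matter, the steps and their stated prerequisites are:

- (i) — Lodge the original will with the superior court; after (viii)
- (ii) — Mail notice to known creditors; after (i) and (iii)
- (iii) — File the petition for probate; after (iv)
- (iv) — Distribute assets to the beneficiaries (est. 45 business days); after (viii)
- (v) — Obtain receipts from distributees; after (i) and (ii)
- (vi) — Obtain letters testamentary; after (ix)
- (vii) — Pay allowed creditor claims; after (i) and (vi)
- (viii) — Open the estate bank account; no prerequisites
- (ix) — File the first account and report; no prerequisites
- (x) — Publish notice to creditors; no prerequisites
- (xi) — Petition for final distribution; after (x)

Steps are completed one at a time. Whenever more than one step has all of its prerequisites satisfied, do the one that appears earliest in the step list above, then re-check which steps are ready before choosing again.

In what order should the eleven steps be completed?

(viii) → (i) → (iv) → (iii) → (ii) → (v) → (ix) → (vi) → (vii) → (x) → (xi)

Nothing is required for (viii), (ix) and (x). (viii) is listed earlier → (viii) first.
(i) and (iv) now also ready, so the ready set is {(i), (iv), (ix), (x)}; (i) is listed earlier → (i).
Now (iv), (ix) and (x) have their prerequisites met. (iv) is listed earlier, so (iv) next.
(iii) now also ready, so the ready set is {(iii), (ix), (x)}; (iii) is listed earlier → (iii).
(ii) now also ready, so the ready set is {(ii), (ix), (x)}; (ii) is listed earlier → (ii).
(v) now also ready, so the ready set is {(v), (ix), (x)}; (v) is listed earlier → (v).
Ready: (ix) and (x). (ix) is listed earlier → (ix).
(vi) and (x) are both available; (vi) is listed earlier → (vi).
(vii) now also ready, so the ready set is {(vii), (x)}; (vii) is listed earlier → (vii).
That leaves (x) as the only ready step → (x).
(xi) needed (x), now all done → (xi).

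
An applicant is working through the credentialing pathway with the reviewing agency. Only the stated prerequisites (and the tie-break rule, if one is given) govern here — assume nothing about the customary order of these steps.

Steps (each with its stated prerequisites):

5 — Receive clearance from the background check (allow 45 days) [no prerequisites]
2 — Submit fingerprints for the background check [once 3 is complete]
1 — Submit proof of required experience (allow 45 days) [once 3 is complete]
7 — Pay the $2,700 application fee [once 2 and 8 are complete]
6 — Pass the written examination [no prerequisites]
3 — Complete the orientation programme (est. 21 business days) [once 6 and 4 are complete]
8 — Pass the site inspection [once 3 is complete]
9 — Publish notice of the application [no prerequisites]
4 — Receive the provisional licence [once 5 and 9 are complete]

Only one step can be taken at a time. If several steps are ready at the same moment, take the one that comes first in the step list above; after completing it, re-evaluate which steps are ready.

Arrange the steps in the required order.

5, 6, 9, 4, 3, 2, 1, 8, 7

Nothing is required for 5, 6 and 9. 5 is listed earlier → 5 first.
6 and 9 are both available; 6 is listed earlier → 6.
That leaves 9 as the only ready step → 9.
4 needed 5 and 9, now all done → 4.
Next only 3 has its prerequisites met → 3.
Now 2, 1 and 8 have their prerequisites met. 2 is listed earlier, so 2 next.
Now 1 and 8 have their prerequisites met. 1 is listed earlier, so 1 next.
8 needed 3, now all done → 8.
7 needed 2 and 8, now all done → 7.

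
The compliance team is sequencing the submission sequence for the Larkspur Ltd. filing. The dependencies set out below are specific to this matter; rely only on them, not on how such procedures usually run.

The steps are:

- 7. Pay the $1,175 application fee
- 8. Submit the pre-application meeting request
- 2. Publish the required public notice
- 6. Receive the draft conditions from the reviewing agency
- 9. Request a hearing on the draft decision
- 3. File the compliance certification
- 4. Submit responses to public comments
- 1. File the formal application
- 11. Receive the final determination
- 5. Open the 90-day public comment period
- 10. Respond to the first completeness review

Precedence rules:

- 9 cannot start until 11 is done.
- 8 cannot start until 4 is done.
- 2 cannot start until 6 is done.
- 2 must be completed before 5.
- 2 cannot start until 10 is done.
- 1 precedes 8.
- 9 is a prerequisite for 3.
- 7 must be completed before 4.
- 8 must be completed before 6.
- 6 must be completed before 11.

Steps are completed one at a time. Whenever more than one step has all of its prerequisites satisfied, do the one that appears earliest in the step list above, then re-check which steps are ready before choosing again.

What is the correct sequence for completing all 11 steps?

Nothing is required for 7, 1 and 10. 7 is listed earlier → 7 first.
Now 4, 1 and 10 have their prerequisites met. 4 is listed earlier, so 4 next.
Now 1 and 10 have their prerequisites met. 1 is listed earlier, so 1 next.
Ready: 8 and 10. 8 is listed earlier → 8.
6 and 10 are both available; 6 is listed earlier → 6.
11 now also ready, so the ready set is {11, 10}; 11 is listed earlier → 11.
Ready: 9 and 10. 9 is listed earlier → 9.
Now 3 and 10 have their prerequisites met. 3 is listed earlier, so 3 next.
10 is the only step now ready → 10.
2 needed 6 and 10, now all done → 2.
5 needed 2, now all done → 5.

7 4 1 8 6 11 9 3 10 2 5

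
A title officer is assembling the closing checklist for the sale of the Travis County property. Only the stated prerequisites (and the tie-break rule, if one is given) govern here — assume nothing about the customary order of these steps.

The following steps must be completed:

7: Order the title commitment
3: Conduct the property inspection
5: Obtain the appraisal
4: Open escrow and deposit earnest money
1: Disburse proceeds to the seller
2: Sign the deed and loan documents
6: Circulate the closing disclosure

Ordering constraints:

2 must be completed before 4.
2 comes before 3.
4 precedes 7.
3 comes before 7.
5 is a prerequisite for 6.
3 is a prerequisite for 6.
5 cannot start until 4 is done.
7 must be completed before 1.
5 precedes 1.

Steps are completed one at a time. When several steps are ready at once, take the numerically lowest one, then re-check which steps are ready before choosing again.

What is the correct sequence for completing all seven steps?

2 3 4 5 6 7 1

2 is the only step with nothing outstanding, so it goes first.
Ready: 3 and 4. 3 has the earlier label → 3.
4 needed 2, now all done → 4.
5 and 7 are both available; 5 has the earlier label → 5.
Now 6 and 7 have their prerequisites met. 6 has the earlier label, so 6 next.
That leaves 7 as the only ready step → 7.
1 needed 5 and 7, now all done → 1.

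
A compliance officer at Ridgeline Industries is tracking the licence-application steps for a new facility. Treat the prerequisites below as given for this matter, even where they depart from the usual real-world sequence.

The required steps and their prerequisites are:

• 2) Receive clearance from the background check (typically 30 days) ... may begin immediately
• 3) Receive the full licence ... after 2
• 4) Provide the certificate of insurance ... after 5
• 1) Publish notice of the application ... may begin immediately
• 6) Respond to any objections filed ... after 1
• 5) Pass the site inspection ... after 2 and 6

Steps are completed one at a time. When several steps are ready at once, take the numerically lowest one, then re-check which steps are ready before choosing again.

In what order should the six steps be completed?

1 2 3 6 5 4

Nothing is required for 1 and 2. 1 has the earlier label → 1 first.
Ready: 2 and 6. 2 has the earlier label → 2.
Ready: 3 and 6. 3 has the earlier label → 3.
Next only 6 has its prerequisites met → 6.
5 is the only step now ready → 5.
4 needed 5, now all done → 4.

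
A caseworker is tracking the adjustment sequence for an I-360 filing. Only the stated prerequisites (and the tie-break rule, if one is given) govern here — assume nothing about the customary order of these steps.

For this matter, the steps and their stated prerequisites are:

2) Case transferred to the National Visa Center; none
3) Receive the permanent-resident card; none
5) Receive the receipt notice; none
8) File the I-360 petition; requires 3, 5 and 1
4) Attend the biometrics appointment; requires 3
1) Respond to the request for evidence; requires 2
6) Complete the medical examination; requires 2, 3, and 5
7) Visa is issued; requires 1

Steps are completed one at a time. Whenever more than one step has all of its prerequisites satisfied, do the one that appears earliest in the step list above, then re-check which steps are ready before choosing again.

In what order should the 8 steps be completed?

2, 3 and 5 have no prerequisites; 2 is listed earlier, so 2 is first.
1 now also ready, so the ready set is {3, 5, 1}; 3 is listed earlier → 3.
Now 5, 4 and 1 have their prerequisites met. 5 is listed earlier, so 5 next.
6 now also ready, so the ready set is {4, 1, 6}; 4 is listed earlier → 4.
1 and 6 are both available; 1 is listed earlier → 1.
Ready: 8, 6 and 7. 8 is listed earlier → 8.
Now 6 and 7 have their prerequisites met. 6 is listed earlier, so 6 next.
7 needed 1, now all done → 7.

2 3 5 4 1 8 6 7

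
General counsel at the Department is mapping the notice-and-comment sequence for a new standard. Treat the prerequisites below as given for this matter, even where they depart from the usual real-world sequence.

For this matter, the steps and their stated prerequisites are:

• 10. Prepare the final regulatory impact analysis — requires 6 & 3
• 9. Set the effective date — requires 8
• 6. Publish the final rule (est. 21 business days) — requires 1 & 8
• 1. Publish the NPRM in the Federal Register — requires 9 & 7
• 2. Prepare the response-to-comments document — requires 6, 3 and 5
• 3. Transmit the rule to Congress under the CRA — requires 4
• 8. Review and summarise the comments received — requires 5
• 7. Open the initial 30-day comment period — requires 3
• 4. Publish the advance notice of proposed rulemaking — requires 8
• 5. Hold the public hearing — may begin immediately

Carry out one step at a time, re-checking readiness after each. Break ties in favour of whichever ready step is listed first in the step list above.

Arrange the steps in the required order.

5, 8, 9, 4, 3, 7, 1, 6, 10, 2

5 has no prerequisites → 5 first.
8 is the only step now ready → 8.
Now 9 and 4 have their prerequisites met. 9 is listed earlier, so 9 next.
4 needed 8, now all done → 4.
That leaves 3 as the only ready step → 3.
7 is the only step now ready → 7.
1 needed 9 and 7, now all done → 1.
Next only 6 has its prerequisites met → 6.
Now 10 and 2 have their prerequisites met. 10 is listed earlier, so 10 next.
2 is the only step now ready → 2.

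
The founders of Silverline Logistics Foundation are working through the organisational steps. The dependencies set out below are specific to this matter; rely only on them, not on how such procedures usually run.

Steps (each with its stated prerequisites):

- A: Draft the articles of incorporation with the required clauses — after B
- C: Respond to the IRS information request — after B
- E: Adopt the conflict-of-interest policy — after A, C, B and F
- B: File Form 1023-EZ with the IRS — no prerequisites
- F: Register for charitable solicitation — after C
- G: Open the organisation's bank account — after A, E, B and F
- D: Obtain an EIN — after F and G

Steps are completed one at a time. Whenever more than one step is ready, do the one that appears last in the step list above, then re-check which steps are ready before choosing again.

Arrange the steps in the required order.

B, C, F, A, E, G, D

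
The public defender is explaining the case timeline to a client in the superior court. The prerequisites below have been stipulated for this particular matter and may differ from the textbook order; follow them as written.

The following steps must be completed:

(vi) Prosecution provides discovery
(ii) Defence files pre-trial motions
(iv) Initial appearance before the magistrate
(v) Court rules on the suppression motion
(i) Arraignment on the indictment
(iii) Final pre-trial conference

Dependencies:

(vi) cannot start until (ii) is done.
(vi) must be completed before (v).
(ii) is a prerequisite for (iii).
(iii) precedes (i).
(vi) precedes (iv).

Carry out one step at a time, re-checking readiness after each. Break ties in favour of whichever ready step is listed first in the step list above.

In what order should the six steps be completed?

(ii) (vi) (iv) (v) (iii) (i)

(ii) has no prerequisites → (ii) first.
Ready: (vi) and (iii). (vi) is listed earlier → (vi).
(iv), (v) and (iii) are all available; (iv) is listed earlier → (iv).
Now (v) and (iii) have their prerequisites met. (v) is listed earlier, so (v) next.
(iii) is the only step now ready → (iii).
(i) is the only step now ready → (i).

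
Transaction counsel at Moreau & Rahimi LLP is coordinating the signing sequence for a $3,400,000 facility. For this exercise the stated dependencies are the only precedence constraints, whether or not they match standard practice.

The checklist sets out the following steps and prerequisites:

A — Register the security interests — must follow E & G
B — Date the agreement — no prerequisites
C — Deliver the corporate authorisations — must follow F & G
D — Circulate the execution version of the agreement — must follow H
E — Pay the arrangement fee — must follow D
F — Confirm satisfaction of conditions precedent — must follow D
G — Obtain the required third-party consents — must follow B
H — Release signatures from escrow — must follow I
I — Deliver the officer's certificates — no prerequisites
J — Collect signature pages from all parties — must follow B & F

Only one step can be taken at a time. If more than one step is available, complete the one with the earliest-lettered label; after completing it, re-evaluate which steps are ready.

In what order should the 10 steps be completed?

B → G → I → H → D → E → A → F → C → J

Nothing is required for B and I. B has the earlier label → B first.
G and I are both available; G has the earlier label → G.
Next only I has its prerequisites met → I.
H needed I, now all done → H.
Next only D has its prerequisites met → D.
E and F are both available; E has the earlier label → E.
A now also ready, so the ready set is {A, F}; A has the earlier label → A.
That leaves F as the only ready step → F.
C and J are both available; C has the earlier label → C.
J needed B and F, now all done → J.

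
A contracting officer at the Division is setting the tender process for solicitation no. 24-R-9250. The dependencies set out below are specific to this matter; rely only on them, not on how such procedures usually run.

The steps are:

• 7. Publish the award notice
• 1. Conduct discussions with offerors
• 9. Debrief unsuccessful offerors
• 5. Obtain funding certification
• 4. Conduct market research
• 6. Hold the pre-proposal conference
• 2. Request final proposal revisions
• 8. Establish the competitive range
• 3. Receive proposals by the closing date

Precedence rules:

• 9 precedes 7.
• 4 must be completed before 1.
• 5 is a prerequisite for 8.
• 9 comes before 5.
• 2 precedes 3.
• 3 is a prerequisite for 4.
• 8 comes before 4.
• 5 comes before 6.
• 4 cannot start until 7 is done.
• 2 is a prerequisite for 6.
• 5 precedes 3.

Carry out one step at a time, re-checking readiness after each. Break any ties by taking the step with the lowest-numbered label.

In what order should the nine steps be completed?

2 9 5 3 6 7 8 4 1

2 and 9 have no prerequisites; 2 has the earlier label, so 2 is first.
That leaves 9 as the only ready step → 9.
Ready: 5 and 7. 5 has the earlier label → 5.
3, 6, 7 and 8 are all available; 3 has the earlier label → 3.
6, 7 and 8 are all available; 6 has the earlier label → 6.
Ready: 7 and 8. 7 has the earlier label → 7.
8 is the only step now ready → 8.
4 needed 3, 7 and 8, now all done → 4.
That leaves 1 as the only ready step → 1.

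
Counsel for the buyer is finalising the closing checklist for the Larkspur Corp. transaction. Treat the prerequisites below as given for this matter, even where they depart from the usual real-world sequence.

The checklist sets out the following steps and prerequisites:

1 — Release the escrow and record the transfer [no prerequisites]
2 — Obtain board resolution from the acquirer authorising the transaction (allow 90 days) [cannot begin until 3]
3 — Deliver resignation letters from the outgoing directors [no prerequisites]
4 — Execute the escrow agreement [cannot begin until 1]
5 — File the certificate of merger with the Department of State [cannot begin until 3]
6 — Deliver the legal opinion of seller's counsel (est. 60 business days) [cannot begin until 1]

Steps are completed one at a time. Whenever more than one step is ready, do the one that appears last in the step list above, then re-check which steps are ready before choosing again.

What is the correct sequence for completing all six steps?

3 → 5 → 2 → 1 → 6 → 4

3 and 1 have no prerequisites; 3 is listed later, so 3 is first.
5 and 2 now also ready, so the ready set is {5, 2, 1}; 5 is listed later → 5.
Now 2 and 1 have their prerequisites met. 2 is listed later, so 2 next.
Next only 1 has its prerequisites met → 1.
Ready: 6 and 4. 6 is listed later → 6.
4 needed 1, now all done → 4.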